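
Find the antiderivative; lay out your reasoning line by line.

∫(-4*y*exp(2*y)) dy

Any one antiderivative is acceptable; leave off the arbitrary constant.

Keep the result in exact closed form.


Step 1. Integrate ∫(-4*y*exp(2*y)) dy by parts with u = y, dv = (-4*exp(2*y)) dy, so v = -2*exp(2*y): now -2*y*exp(2*y) + ∫(2*exp(2*y)) dy.
Step 2. Evaluate the standard form: now -2*y*exp(2*y) + exp(2*y).
Answer: -2*y*exp(2*y) + exp(2*y).


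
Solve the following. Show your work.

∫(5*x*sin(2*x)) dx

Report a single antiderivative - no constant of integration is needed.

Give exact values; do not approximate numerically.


Step 1. Integrate ∫(5*x*sin(2*x)) dx by parts with u = x, dv = (5*sin(2*x)) dx, so v = -5*cos(2*x)/2: now -5*x*cos(2*x)/2 + ∫(5*cos(2*x)/2) dx.
Step 2. Evaluate the standard form: now -5*x*cos(2*x)/2 + 5*sin(2*x)/4.
Answer: -5*x*cos(2*x)/2 + 5*sin(2*x)/4.


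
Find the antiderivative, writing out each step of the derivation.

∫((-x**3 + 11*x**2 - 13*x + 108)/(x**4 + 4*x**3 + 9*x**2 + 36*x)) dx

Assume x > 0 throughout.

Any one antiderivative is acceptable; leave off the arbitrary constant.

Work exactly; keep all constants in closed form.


Step 1. Decompose ∫((-x**3 + 11*x**2 - 13*x + 108)/(x**4 + 4*x**3 + 9*x**2 + 36*x)) dx by partial fractions, (-x**3 + 11*x**2 - 13*x + 108)/(x**4 + 4*x**3 + 9*x**2 + 36*x) = -1/(x**2 + 9) - 4/(x + 4) + 3/x: now ∫(3/x) dx + ∫(-4/(x + 4)) dx + ∫(-1/(x**2 + 9)) dx.
Step 2. Evaluate the standard form [assuming x > 0]: now 3*log(x) + ∫(-4/(x + 4)) dx + ∫(-1/(x**2 + 9)) dx.
Step 3. Evaluate the standard form [assuming x > -4]: now 3*log(x) - 4*log(x + 4) + ∫(-1/(x**2 + 9)) dx.
Step 4. Evaluate the standard form: now 3*log(x) - 4*log(x + 4) - atan(x/3)/3.
Answer: 3*log(x) - 4*log(x + 4) - atan(x/3)/3.


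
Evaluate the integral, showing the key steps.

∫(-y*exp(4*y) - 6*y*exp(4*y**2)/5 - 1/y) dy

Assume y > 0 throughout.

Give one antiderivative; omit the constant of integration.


Step 1. Rewrite: now ∫(-1/y) dy + ∫(-y*exp(4*y)) dy + ∫(-6*y*exp(4*y**2)/5) dy.
Step 2. Integrate ∫(-y*exp(4*y)) dy by parts with u = y, dv = (-exp(4*y)) dy, so v = -exp(4*y)/4: now -y*exp(4*y)/4 + ∫(-1/y) dy + ∫(-6*y*exp(4*y**2)/5) dy + ∫(exp(4*y)/4) dy.
Step 3. Evaluate the standard form: now -y*exp(4*y)/4 + exp(4*y)/16 + ∫(-1/y) dy + ∫(-6*y*exp(4*y**2)/5) dy.
Step 4. Substitute u = y**2, turning ∫(-6*y*exp(4*y**2)/5) dy into ∫(-3*exp(4*u)/5) du: now -y*exp(4*y)/4 + exp(4*y)/16 + ∫(-1/y) dy + ∫(-3*exp(4*u)/5) du.
Step 5. Evaluate the standard form: now -y*exp(4*y)/4 - 3*exp(4*u)/20 + exp(4*y)/16 + ∫(-1/y) dy.
Step 6. Substitute back u = y**2: now -y*exp(4*y)/4 + exp(4*y)/16 - 3*exp(4*y**2)/20 + ∫(-1/y) dy.
Step 7. Evaluate the standard form [assuming y > 0]: now -y*exp(4*y)/4 + exp(4*y)/16 - 3*exp(4*y**2)/20 - log(y).
Answer: -y*exp(4*y)/4 + exp(4*y)/16 - 3*exp(4*y**2)/20 - log(y).


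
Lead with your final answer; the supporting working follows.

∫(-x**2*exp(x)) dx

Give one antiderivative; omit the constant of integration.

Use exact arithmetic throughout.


The answer is -x**2*exp(x) + 2*x*exp(x) - 2*exp(x).
Step 1. Integrate ∫(-x**2*exp(x)) dx by parts with u = x**2, dv = (-exp(x)) dx, so v = -exp(x): now -x**2*exp(x) + ∫(2*x*exp(x)) dx.
Step 2. Integrate ∫(2*x*exp(x)) dx by parts with u = x, dv = (2*exp(x)) dx, so v = 2*exp(x): now -x**2*exp(x) + 2*x*exp(x) + ∫(-2*exp(x)) dx.
Step 3. Evaluate the standard form: now -x**2*exp(x) + 2*x*exp(x) - 2*exp(x).
Answer: -x**2*exp(x) + 2*x*exp(x) - 2*exp(x).


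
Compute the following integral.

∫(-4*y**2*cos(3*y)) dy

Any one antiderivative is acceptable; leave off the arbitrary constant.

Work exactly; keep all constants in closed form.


Answer: -4*y**2*sin(3*y)/3 - 8*y*cos(3*y)/9 + 8*sin(3*y)/27.


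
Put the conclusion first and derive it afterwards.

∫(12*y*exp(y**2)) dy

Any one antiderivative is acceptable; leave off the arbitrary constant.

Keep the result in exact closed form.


The answer is 6*exp(y**2).
Step 1. Substitute u = y**2, turning ∫(12*y*exp(y**2)) dy into ∫(6*exp(u)) du: now ∫(6*exp(u)) du.
Step 2. Evaluate the standard form: now 6*exp(u).
Step 3. Substitute back u = y**2: now 6*exp(y**2).
Answer: 6*exp(y**2).


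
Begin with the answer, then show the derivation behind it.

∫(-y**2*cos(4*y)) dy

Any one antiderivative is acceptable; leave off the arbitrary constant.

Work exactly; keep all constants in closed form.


The answer is -y**2*sin(4*y)/4 - y*cos(4*y)/8 + sin(4*y)/32.
Step 1. Integrate ∫(-y**2*cos(4*y)) dy by parts with u = y**2, dv = (-cos(4*y)) dy, so v = -sin(4*y)/4: now -y**2*sin(4*y)/4 + ∫(y*sin(4*y)/2) dy.
Step 2. Integrate ∫(y*sin(4*y)/2) dy by parts with u = y, dv = (sin(4*y)/2) dy, so v = -cos(4*y)/8: now -y**2*sin(4*y)/4 - y*cos(4*y)/8 + ∫(cos(4*y)/8) dy.
Step 3. Evaluate the standard form: now -y**2*sin(4*y)/4 - y*cos(4*y)/8 + sin(4*y)/32.
Answer: -y**2*sin(4*y)/4 - y*cos(4*y)/8 + sin(4*y)/32.


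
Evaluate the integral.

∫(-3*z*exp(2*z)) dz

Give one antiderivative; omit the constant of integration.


Answer: -3*z*exp(2*z)/2 + 3*exp(2*z)/4.


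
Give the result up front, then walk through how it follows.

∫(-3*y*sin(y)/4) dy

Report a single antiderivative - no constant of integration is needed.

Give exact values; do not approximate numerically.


The answer is 3*y*cos(y)/4 - 3*sin(y)/4.
Step 1. Integrate ∫(-3*y*sin(y)/4) dy by parts with u = y, dv = (-3*sin(y)/4) dy, so v = 3*cos(y)/4: now 3*y*cos(y)/4 + ∫(-3*cos(y)/4) dy.
Step 2. Evaluate the standard form: now 3*y*cos(y)/4 - 3*sin(y)/4.
Answer: 3*y*cos(y)/4 - 3*sin(y)/4.


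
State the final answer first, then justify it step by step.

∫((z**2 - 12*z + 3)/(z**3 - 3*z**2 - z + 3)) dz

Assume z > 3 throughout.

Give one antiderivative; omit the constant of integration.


The answer is -3*log(z - 3) + 2*log(z - 1) + 2*log(z + 1).
Step 1. Decompose ∫((z**2 - 12*z + 3)/(z**3 - 3*z**2 - z + 3)) dz by partial fractions, (z**2 - 12*z + 3)/(z**3 - 3*z**2 - z + 3) = 2/(z + 1) + 2/(z - 1) - 3/(z - 3): now ∫(-3/(z - 3)) dz + ∫(2/(z - 1)) dz + ∫(2/(z + 1)) dz.
Step 2. Evaluate the standard form [assuming z > -1]: now 2*log(z + 1) + ∫(-3/(z - 3)) dz + ∫(2/(z - 1)) dz.
Step 3. Evaluate the standard form [assuming z > 3]: now -3*log(z - 3) + 2*log(z + 1) + ∫(2/(z - 1)) dz.
Step 4. Evaluate the standard form [assuming z > 1]: now -3*log(z - 3) + 2*log(z - 1) + 2*log(z + 1).
Answer: -3*log(z - 3) + 2*log(z - 1) + 2*log(z + 1).


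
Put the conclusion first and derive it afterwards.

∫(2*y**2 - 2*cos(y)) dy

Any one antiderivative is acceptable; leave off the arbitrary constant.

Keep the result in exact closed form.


The answer is 2*y**3/3 - 2*sin(y).
Step 1. Rewrite: now ∫(2*y**2) dy + ∫(-2*cos(y)) dy.
Step 2. Evaluate the standard form: now -2*sin(y) + ∫(2*y**2) dy.
Step 3. Evaluate the standard form: now 2*y**3/3 - 2*sin(y).
Answer: 2*y**3/3 - 2*sin(y).


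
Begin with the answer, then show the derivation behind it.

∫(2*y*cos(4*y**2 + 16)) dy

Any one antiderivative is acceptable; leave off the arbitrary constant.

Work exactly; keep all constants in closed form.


The answer is sin(4*y**2 + 16)/4.
Step 1. Substitute u = y**2 + 4, turning ∫(2*y*cos(4*y**2 + 16)) dy into ∫(cos(4*u)) du: now ∫(cos(4*u)) du.
Step 2. Evaluate the standard form: now sin(4*u)/4.
Step 3. Substitute back u = y**2 + 4: now sin(4*y**2 + 16)/4.
Answer: sin(4*y**2 + 16)/4.


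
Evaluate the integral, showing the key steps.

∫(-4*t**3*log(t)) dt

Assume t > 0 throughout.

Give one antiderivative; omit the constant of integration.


Step 1. Integrate ∫(-4*t**3*log(t)) dt by parts with u = log(t), dv = (-4*t**3) dt, so v = -t**4 [assuming t > 0]: now -t**4*log(t) + ∫(t**3) dt.
Step 2. Evaluate the standard form: now -t**4*log(t) + t**4/4.
Answer: -t**4*log(t) + t**4/4.


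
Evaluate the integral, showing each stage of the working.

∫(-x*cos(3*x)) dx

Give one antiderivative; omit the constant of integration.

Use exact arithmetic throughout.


Step 1. Integrate ∫(-x*cos(3*x)) dx by parts with u = x, dv = (-cos(3*x)) dx, so v = -sin(3*x)/3: now -x*sin(3*x)/3 + ∫(sin(3*x)/3) dx.
Step 2. Evaluate the standard form: now -x*sin(3*x)/3 - cos(3*x)/9.
Answer: -x*sin(3*x)/3 - cos(3*x)/9.


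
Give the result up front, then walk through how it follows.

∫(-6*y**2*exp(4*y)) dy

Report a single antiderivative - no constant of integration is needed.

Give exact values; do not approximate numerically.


The answer is -3*y**2*exp(4*y)/2 + 3*y*exp(4*y)/4 - 3*exp(4*y)/16.
Step 1. Integrate ∫(-6*y**2*exp(4*y)) dy by parts with u = y**2, dv = (-6*exp(4*y)) dy, so v = -3*exp(4*y)/2: now -3*y**2*exp(4*y)/2 + ∫(3*y*exp(4*y)) dy.
Step 2. Integrate ∫(3*y*exp(4*y)) dy by parts with u = y, dv = (3*exp(4*y)) dy, so v = 3*exp(4*y)/4: now -3*y**2*exp(4*y)/2 + 3*y*exp(4*y)/4 + ∫(-3*exp(4*y)/4) dy.
Step 3. Evaluate the standard form: now -3*y**2*exp(4*y)/2 + 3*y*exp(4*y)/4 - 3*exp(4*y)/16.
Answer: -3*y**2*exp(4*y)/2 + 3*y*exp(4*y)/4 - 3*exp(4*y)/16.


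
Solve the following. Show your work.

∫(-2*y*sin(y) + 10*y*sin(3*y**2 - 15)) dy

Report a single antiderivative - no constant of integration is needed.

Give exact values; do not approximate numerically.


Step 1. Rewrite: now ∫(-2*y*sin(y)) dy + ∫(10*y*sin(3*y**2 - 15)) dy.
Step 2. Substitute u = y**2 - 5, turning ∫(10*y*sin(3*y**2 - 15)) dy into ∫(5*sin(3*u)) du: now ∫(-2*y*sin(y)) dy + ∫(5*sin(3*u)) du.
Step 3. Evaluate the standard form: now -5*cos(3*u)/3 + ∫(-2*y*sin(y)) dy.
Step 4. Substitute back u = y**2 - 5: now -5*cos(3*y**2 - 15)/3 + ∫(-2*y*sin(y)) dy.
Step 5. Integrate ∫(-2*y*sin(y)) dy by parts with u = y, dv = (-2*sin(y)) dy, so v = 2*cos(y): now 2*y*cos(y) - 5*cos(3*y**2 - 15)/3 + ∫(-2*cos(y)) dy.
Step 6. Evaluate the standard form: now 2*y*cos(y) - 2*sin(y) - 5*cos(3*y**2 - 15)/3.
Answer: 2*y*cos(y) - 2*sin(y) - 5*cos(3*y**2 - 15)/3.


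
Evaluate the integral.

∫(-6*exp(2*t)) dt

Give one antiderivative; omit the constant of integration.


Answer: -3*exp(2*t).


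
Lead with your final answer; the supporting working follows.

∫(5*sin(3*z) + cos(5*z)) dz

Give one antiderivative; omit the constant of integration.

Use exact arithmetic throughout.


The answer is sin(5*z)/5 - 5*cos(3*z)/3.
Step 1. Rewrite: now ∫(5*sin(3*z)) dz + ∫(cos(5*z)) dz.
Step 2. Evaluate the standard form: now -5*cos(3*z)/3 + ∫(cos(5*z)) dz.
Step 3. Evaluate the standard form: now sin(5*z)/5 - 5*cos(3*z)/3.
Answer: sin(5*z)/5 - 5*cos(3*z)/3.


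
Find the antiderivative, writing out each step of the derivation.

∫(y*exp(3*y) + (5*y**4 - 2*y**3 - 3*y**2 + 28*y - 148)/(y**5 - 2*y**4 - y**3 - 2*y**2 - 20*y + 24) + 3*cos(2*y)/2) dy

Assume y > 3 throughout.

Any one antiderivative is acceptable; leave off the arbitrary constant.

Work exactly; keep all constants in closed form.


Step 1. Rewrite: now ∫(y*exp(3*y)) dy + ∫((5*y**4 - 2*y**3 - 3*y**2 + 28*y - 148)/(y**5 - 2*y**4 - y**3 - 2*y**2 - 20*y + 24)) dy + ∫(3*cos(2*y)/2) dy.
Step 2. Integrate ∫(y*exp(3*y)) dy by parts with u = y, dv = (exp(3*y)) dy, so v = exp(3*y)/3: now y*exp(3*y)/3 + ∫((5*y**4 - 2*y**3 - 3*y**2 + 28*y - 148)/(y**5 - 2*y**4 - y**3 - 2*y**2 - 20*y + 24)) dy + ∫(-exp(3*y)/3) dy + ∫(3*cos(2*y)/2) dy.
Step 3. Evaluate the standard form: now y*exp(3*y)/3 - exp(3*y)/9 + ∫((5*y**4 - 2*y**3 - 3*y**2 + 28*y - 148)/(y**5 - 2*y**4 - y**3 - 2*y**2 - 20*y + 24)) dy + ∫(3*cos(2*y)/2) dy.
Step 4. Decompose ∫((5*y**4 - 2*y**3 - 3*y**2 + 28*y - 148)/(y**5 - 2*y**4 - y**3 - 2*y**2 - 20*y + 24)) dy by partial fractions, (5*y**4 - 2*y**3 - 3*y**2 + 28*y - 148)/(y**5 - 2*y**4 - y**3 - 2*y**2 - 20*y + 24) = -4/(y**2 + 4) - 1/(y + 2) + 4/(y - 1) + 2/(y - 3): now y*exp(3*y)/3 - exp(3*y)/9 + ∫(2/(y - 3)) dy + ∫(4/(y - 1)) dy + ∫(-1/(y + 2)) dy + ∫(-4/(y**2 + 4)) dy + ∫(3*cos(2*y)/2) dy.
Step 5. Evaluate the standard form [assuming y > -2]: now y*exp(3*y)/3 - exp(3*y)/9 - log(y + 2) + ∫(2/(y - 3)) dy + ∫(4/(y - 1)) dy + ∫(-4/(y**2 + 4)) dy + ∫(3*cos(2*y)/2) dy.
Step 6. Evaluate the standard form [assuming y > 3]: now y*exp(3*y)/3 - exp(3*y)/9 + 2*log(y - 3) - log(y + 2) + ∫(4/(y - 1)) dy + ∫(-4/(y**2 + 4)) dy + ∫(3*cos(2*y)/2) dy.
Step 7. Evaluate the standard form [assuming y > 1]: now y*exp(3*y)/3 - exp(3*y)/9 + 2*log(y - 3) + 4*log(y - 1) - log(y + 2) + ∫(-4/(y**2 + 4)) dy + ∫(3*cos(2*y)/2) dy.
Step 8. Evaluate the standard form: now y*exp(3*y)/3 - exp(3*y)/9 + 2*log(y - 3) + 4*log(y - 1) - log(y + 2) - 2*atan(y/2) + ∫(3*cos(2*y)/2) dy.
Step 9. Evaluate the standard form: now y*exp(3*y)/3 - exp(3*y)/9 + 2*log(y - 3) + 4*log(y - 1) - log(y + 2) + 3*sin(2*y)/4 - 2*atan(y/2).
Answer: y*exp(3*y)/3 - exp(3*y)/9 + 2*log(y - 3) + 4*log(y - 1) - log(y + 2) + 3*sin(2*y)/4 - 2*atan(y/2).


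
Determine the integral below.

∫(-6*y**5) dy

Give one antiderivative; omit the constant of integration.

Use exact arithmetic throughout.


Answer: -y**6.


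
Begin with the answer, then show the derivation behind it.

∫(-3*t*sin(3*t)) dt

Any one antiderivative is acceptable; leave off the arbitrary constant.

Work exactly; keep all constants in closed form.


The answer is t*cos(3*t) - sin(3*t)/3.
Step 1. Integrate ∫(-3*t*sin(3*t)) dt by parts with u = t, dv = (-3*sin(3*t)) dt, so v = cos(3*t): now t*cos(3*t) + ∫(-cos(3*t)) dt.
Step 2. Evaluate the standard form: now t*cos(3*t) - sin(3*t)/3.
Answer: t*cos(3*t) - sin(3*t)/3.


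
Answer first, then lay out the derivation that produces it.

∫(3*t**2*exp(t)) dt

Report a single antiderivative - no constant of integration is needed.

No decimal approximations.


The answer is 3*t**2*exp(t) - 6*t*exp(t) + 6*exp(t).
Step 1. Integrate ∫(3*t**2*exp(t)) dt by parts with u = t**2, dv = (3*exp(t)) dt, so v = 3*exp(t): now 3*t**2*exp(t) + ∫(-6*t*exp(t)) dt.
Step 2. Integrate ∫(-6*t*exp(t)) dt by parts with u = t, dv = (-6*exp(t)) dt, so v = -6*exp(t): now 3*t**2*exp(t) - 6*t*exp(t) + ∫(6*exp(t)) dt.
Step 3. Evaluate the standard form: now 3*t**2*exp(t) - 6*t*exp(t) + 6*exp(t).
Answer: 3*t**2*exp(t) - 6*t*exp(t) + 6*exp(t).


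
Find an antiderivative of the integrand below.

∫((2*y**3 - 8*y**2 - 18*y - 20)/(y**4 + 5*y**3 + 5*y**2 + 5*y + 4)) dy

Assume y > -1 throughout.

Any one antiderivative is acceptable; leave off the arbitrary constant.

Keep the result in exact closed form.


Answer: -2*log(y + 1) + 4*log(y + 4) - 4*atan(y).


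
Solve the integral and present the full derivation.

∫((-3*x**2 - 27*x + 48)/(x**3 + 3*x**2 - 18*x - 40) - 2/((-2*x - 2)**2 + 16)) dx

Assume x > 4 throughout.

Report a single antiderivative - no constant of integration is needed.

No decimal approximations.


Step 1. Rewrite: now ∫((-3*x**2 - 27*x + 48)/(x**3 + 3*x**2 - 18*x - 40)) dx + ∫(-2/((-2*x - 2)**2 + 16)) dx.
Step 2. Substitute u = -2*x - 2, turning ∫(-2/((-2*x - 2)**2 + 16)) dx into ∫(1/(u**2 + 16)) du: now ∫((-3*x**2 - 27*x + 48)/(x**3 + 3*x**2 - 18*x - 40)) dx + ∫(1/(u**2 + 16)) du.
Step 3. Evaluate the standard form: now atan(u/4)/4 + ∫((-3*x**2 - 27*x + 48)/(x**3 + 3*x**2 - 18*x - 40)) dx.
Step 4. Substitute back u = -2*x - 2: now -atan(x/2 + 1/2)/4 + ∫((-3*x**2 - 27*x + 48)/(x**3 + 3*x**2 - 18*x - 40)) dx.
Step 5. Decompose ∫((-3*x**2 - 27*x + 48)/(x**3 + 3*x**2 - 18*x - 40)) dx by partial fractions, (-3*x**2 - 27*x + 48)/(x**3 + 3*x**2 - 18*x - 40) = 4/(x + 5) - 5/(x + 2) - 2/(x - 4): now -atan(x/2 + 1/2)/4 + ∫(-2/(x - 4)) dx + ∫(-5/(x + 2)) dx + ∫(4/(x + 5)) dx.
Step 6. Evaluate the standard form [assuming x > 4]: now -2*log(x - 4) - atan(x/2 + 1/2)/4 + ∫(-5/(x + 2)) dx + ∫(4/(x + 5)) dx.
Step 7. Evaluate the standard form [assuming x > -5]: now -2*log(x - 4) + 4*log(x + 5) - atan(x/2 + 1/2)/4 + ∫(-5/(x + 2)) dx.
Step 8. Evaluate the standard form [assuming x > -2]: now -2*log(x - 4) - 5*log(x + 2) + 4*log(x + 5) - atan(x/2 + 1/2)/4.
Answer: -2*log(x - 4) - 5*log(x + 2) + 4*log(x + 5) - atan(x/2 + 1/2)/4.


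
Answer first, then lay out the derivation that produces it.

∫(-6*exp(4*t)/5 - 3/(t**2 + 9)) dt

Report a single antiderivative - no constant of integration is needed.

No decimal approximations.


The answer is -3*exp(4*t)/10 - atan(t/3).
Step 1. Rewrite: now ∫(-3/(t**2 + 9)) dt + ∫(-6*exp(4*t)/5) dt.
Step 2. Evaluate the standard form: now -atan(t/3) + ∫(-6*exp(4*t)/5) dt.
Step 3. Evaluate the standard form: now -3*exp(4*t)/10 - atan(t/3).
Answer: -3*exp(4*t)/10 - atan(t/3).


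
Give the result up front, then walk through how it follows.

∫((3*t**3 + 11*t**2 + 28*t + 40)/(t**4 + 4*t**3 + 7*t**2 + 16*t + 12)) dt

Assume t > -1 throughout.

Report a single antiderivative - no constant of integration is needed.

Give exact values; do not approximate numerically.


The answer is 2*log(t + 1) + log(t + 3) + 2*atan(t/2).
Step 1. Decompose ∫((3*t**3 + 11*t**2 + 28*t + 40)/(t**4 + 4*t**3 + 7*t**2 + 16*t + 12)) dt by partial fractions, (3*t**3 + 11*t**2 + 28*t + 40)/(t**4 + 4*t**3 + 7*t**2 + 16*t + 12) = 4/(t**2 + 4) + 1/(t + 3) + 2/(t + 1): now ∫(2/(t + 1)) dt + ∫(1/(t + 3)) dt + ∫(4/(t**2 + 4)) dt.
Step 2. Evaluate the standard form [assuming t > -1]: now 2*log(t + 1) + ∫(1/(t + 3)) dt + ∫(4/(t**2 + 4)) dt.
Step 3. Evaluate the standard form [assuming t > -3]: now 2*log(t + 1) + log(t + 3) + ∫(4/(t**2 + 4)) dt.
Step 4. Evaluate the standard form: now 2*log(t + 1) + log(t + 3) + 2*atan(t/2).
Answer: 2*log(t + 1) + log(t + 3) + 2*atan(t/2).


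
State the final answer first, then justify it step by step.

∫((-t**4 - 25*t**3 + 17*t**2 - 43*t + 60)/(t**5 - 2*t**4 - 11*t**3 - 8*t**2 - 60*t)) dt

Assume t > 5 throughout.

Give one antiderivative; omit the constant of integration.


The answer is -log(t) - 3*log(t - 5) + 3*log(t + 3) - 3*atan(t/2)/2.
Step 1. Decompose ∫((-t**4 - 25*t**3 + 17*t**2 - 43*t + 60)/(t**5 - 2*t**4 - 11*t**3 - 8*t**2 - 60*t)) dt by partial fractions, (-t**4 - 25*t**3 + 17*t**2 - 43*t + 60)/(t**5 - 2*t**4 - 11*t**3 - 8*t**2 - 60*t) = -3/(t**2 + 4) + 3/(t + 3) - 3/(t - 5) - 1/t: now ∫(-1/t) dt + ∫(-3/(t - 5)) dt + ∫(3/(t + 3)) dt + ∫(-3/(t**2 + 4)) dt.
Step 2. Evaluate the standard form [assuming t > -3]: now 3*log(t + 3) + ∫(-1/t) dt + ∫(-3/(t - 5)) dt + ∫(-3/(t**2 + 4)) dt.
Step 3. Evaluate the standard form [assuming t > 0]: now -log(t) + 3*log(t + 3) + ∫(-3/(t - 5)) dt + ∫(-3/(t**2 + 4)) dt.
Step 4. Evaluate the standard form [assuming t > 5]: now -log(t) - 3*log(t - 5) + 3*log(t + 3) + ∫(-3/(t**2 + 4)) dt.
Step 5. Evaluate the standard form: now -log(t) - 3*log(t - 5) + 3*log(t + 3) - 3*atan(t/2)/2.
Answer: -log(t) - 3*log(t - 5) + 3*log(t + 3) - 3*atan(t/2)/2.


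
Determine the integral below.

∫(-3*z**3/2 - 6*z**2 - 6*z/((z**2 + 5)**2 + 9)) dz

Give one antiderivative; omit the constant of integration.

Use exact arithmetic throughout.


Answer: -3*z**4/8 - 2*z**3 - atan(z**2/3 + 5/3).


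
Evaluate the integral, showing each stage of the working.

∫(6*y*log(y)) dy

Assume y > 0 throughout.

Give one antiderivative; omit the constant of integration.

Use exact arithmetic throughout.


Step 1. Integrate ∫(6*y*log(y)) dy by parts with u = log(y), dv = (6*y) dy, so v = 3*y**2 [assuming y > 0]: now 3*y**2*log(y) + ∫(-3*y) dy.
Step 2. Evaluate the standard form: now 3*y**2*log(y) - 3*y**2/2.
Answer: 3*y**2*log(y) - 3*y**2/2.


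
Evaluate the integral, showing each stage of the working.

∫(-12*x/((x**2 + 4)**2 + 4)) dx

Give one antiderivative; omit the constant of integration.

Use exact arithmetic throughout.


Step 1. Substitute u = x**2 + 4, turning ∫(-12*x/((x**2 + 4)**2 + 4)) dx into ∫(-6/(u**2 + 4)) du: now ∫(-6/(u**2 + 4)) du.
Step 2. Evaluate the standard form: now -3*atan(u/2).
Step 3. Substitute back u = x**2 + 4: now -3*atan(x**2/2 + 2).
Answer: -3*atan(x**2/2 + 2).


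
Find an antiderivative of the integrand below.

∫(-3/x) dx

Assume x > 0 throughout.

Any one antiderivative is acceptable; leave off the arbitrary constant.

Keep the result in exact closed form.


Answer: -3*log(x).


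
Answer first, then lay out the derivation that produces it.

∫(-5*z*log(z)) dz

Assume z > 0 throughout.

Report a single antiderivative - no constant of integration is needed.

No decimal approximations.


The answer is -5*z**2*log(z)/2 + 5*z**2/4.
Step 1. Integrate ∫(-5*z*log(z)) dz by parts with u = log(z), dv = (-5*z) dz, so v = -5*z**2/2 [assuming z > 0]: now -5*z**2*log(z)/2 + ∫(5*z/2) dz.
Step 2. Evaluate the standard form: now -5*z**2*log(z)/2 + 5*z**2/4.
Answer: -5*z**2*log(z)/2 + 5*z**2/4.


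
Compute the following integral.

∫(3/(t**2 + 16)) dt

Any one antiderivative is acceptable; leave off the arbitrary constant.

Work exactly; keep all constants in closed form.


Answer: 3*atan(t/4)/4.


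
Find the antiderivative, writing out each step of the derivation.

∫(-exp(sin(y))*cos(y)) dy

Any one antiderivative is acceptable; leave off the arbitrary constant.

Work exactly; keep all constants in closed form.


Step 1. Substitute u = sin(y), turning ∫(-exp(sin(y))*cos(y)) dy into ∫(-exp(u)) du: now ∫(-exp(u)) du.
Step 2. Evaluate the standard form: now -exp(u).
Step 3. Substitute back u = sin(y): now -exp(sin(y)).
Answer: -exp(sin(y)).


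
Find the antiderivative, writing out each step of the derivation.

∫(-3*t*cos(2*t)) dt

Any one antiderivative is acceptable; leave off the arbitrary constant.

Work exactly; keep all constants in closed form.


Step 1. Integrate ∫(-3*t*cos(2*t)) dt by parts with u = t, dv = (-3*cos(2*t)) dt, so v = -3*sin(2*t)/2: now -3*t*sin(2*t)/2 + ∫(3*sin(2*t)/2) dt.
Step 2. Evaluate the standard form: now -3*t*sin(2*t)/2 - 3*cos(2*t)/4.
Answer: -3*t*sin(2*t)/2 - 3*cos(2*t)/4.


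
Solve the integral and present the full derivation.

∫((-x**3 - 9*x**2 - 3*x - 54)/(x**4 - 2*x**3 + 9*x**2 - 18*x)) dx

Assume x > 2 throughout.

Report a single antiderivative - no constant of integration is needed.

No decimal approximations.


Step 1. Decompose ∫((-x**3 - 9*x**2 - 3*x - 54)/(x**4 - 2*x**3 + 9*x**2 - 18*x)) dx by partial fractions, (-x**3 - 9*x**2 - 3*x - 54)/(x**4 - 2*x**3 + 9*x**2 - 18*x) = -3/(x**2 + 9) - 4/(x - 2) + 3/x: now ∫(3/x) dx + ∫(-4/(x - 2)) dx + ∫(-3/(x**2 + 9)) dx.
Step 2. Evaluate the standard form [assuming x > 2]: now -4*log(x - 2) + ∫(3/x) dx + ∫(-3/(x**2 + 9)) dx.
Step 3. Evaluate the standard form [assuming x > 0]: now 3*log(x) - 4*log(x - 2) + ∫(-3/(x**2 + 9)) dx.
Step 4. Evaluate the standard form: now 3*log(x) - 4*log(x - 2) - atan(x/3).
Answer: 3*log(x) - 4*log(x - 2) - atan(x/3).


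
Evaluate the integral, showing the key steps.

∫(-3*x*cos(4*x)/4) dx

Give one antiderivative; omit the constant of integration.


Step 1. Integrate ∫(-3*x*cos(4*x)/4) dx by parts with u = x, dv = (-3*cos(4*x)/4) dx, so v = -3*sin(4*x)/16: now -3*x*sin(4*x)/16 + ∫(3*sin(4*x)/16) dx.
Step 2. Evaluate the standard form: now -3*x*sin(4*x)/16 - 3*cos(4*x)/64.
Answer: -3*x*sin(4*x)/16 - 3*cos(4*x)/64.


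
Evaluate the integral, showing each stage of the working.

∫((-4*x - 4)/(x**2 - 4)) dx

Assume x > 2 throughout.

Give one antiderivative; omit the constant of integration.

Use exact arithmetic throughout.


Step 1. Decompose ∫((-4*x - 4)/(x**2 - 4)) dx by partial fractions, (-4*x - 4)/(x**2 - 4) = -1/(x + 2) - 3/(x - 2): now ∫(-3/(x - 2)) dx + ∫(-1/(x + 2)) dx.
Step 2. Evaluate the standard form [assuming x > 2]: now -3*log(x - 2) + ∫(-1/(x + 2)) dx.
Step 3. Evaluate the standard form [assuming x > -2]: now -3*log(x - 2) - log(x + 2).
Answer: -3*log(x - 2) - log(x + 2).


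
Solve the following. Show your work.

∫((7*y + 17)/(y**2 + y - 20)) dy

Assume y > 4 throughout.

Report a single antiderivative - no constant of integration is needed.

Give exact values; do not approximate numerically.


Step 1. Decompose ∫((7*y + 17)/(y**2 + y - 20)) dy by partial fractions, (7*y + 17)/(y**2 + y - 20) = 2/(y + 5) + 5/(y - 4): now ∫(5/(y - 4)) dy + ∫(2/(y + 5)) dy.
Step 2. Evaluate the standard form [assuming y > 4]: now 5*log(y - 4) + ∫(2/(y + 5)) dy.
Step 3. Evaluate the standard form [assuming y > -5]: now 5*log(y - 4) + 2*log(y + 5).
Answer: 5*log(y - 4) + 2*log(y + 5).


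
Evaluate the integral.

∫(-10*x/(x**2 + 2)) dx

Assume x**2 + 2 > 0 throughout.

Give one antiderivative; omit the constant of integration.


Answer: -5*log(x**2 + 2).


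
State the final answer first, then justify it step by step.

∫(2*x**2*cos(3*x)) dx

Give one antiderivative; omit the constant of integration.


The answer is 2*x**2*sin(3*x)/3 + 4*x*cos(3*x)/9 - 4*sin(3*x)/27.
Step 1. Integrate ∫(2*x**2*cos(3*x)) dx by parts with u = x**2, dv = (2*cos(3*x)) dx, so v = 2*sin(3*x)/3: now 2*x**2*sin(3*x)/3 + ∫(-4*x*sin(3*x)/3) dx.
Step 2. Integrate ∫(-4*x*sin(3*x)/3) dx by parts with u = x, dv = (-4*sin(3*x)/3) dx, so v = 4*cos(3*x)/9: now 2*x**2*sin(3*x)/3 + 4*x*cos(3*x)/9 + ∫(-4*cos(3*x)/9) dx.
Step 3. Evaluate the standard form: now 2*x**2*sin(3*x)/3 + 4*x*cos(3*x)/9 - 4*sin(3*x)/27.
Answer: 2*x**2*sin(3*x)/3 + 4*x*cos(3*x)/9 - 4*sin(3*x)/27.


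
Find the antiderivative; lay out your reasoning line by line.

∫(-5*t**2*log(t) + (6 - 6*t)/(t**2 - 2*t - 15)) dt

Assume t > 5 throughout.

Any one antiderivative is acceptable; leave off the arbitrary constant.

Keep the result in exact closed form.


Step 1. Rewrite: now ∫(-5*t**2*log(t)) dt + ∫((6 - 6*t)/(t**2 - 2*t - 15)) dt.
Step 2. Decompose ∫((6 - 6*t)/(t**2 - 2*t - 15)) dt by partial fractions, (6 - 6*t)/(t**2 - 2*t - 15) = -3/(t + 3) - 3/(t - 5): now ∫(-5*t**2*log(t)) dt + ∫(-3/(t - 5)) dt + ∫(-3/(t + 3)) dt.
Step 3. Evaluate the standard form [assuming t > 5]: now -3*log(t - 5) + ∫(-5*t**2*log(t)) dt + ∫(-3/(t + 3)) dt.
Step 4. Evaluate the standard form [assuming t > -3]: now -3*log(t - 5) - 3*log(t + 3) + ∫(-5*t**2*log(t)) dt.
Step 5. Integrate ∫(-5*t**2*log(t)) dt by parts with u = log(t), dv = (-5*t**2) dt, so v = -5*t**3/3 [assuming t > 0]: now -5*t**3*log(t)/3 - 3*log(t - 5) - 3*log(t + 3) + ∫(5*t**2/3) dt.
Step 6. Evaluate the standard form: now -5*t**3*log(t)/3 + 5*t**3/9 - 3*log(t - 5) - 3*log(t + 3).
Answer: -5*t**3*log(t)/3 + 5*t**3/9 - 3*log(t - 5) - 3*log(t + 3).


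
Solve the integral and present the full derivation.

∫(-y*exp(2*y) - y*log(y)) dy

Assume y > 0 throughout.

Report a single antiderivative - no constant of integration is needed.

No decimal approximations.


Step 1. Rewrite: now ∫(-y*exp(2*y)) dy + ∫(-y*log(y)) dy.
Step 2. Integrate ∫(-y*log(y)) dy by parts with u = log(y), dv = (-y) dy, so v = -y**2/2 [assuming y > 0]: now -y**2*log(y)/2 + ∫(y/2) dy + ∫(-y*exp(2*y)) dy.
Step 3. Evaluate the standard form: now -y**2*log(y)/2 + y**2/4 + ∫(-y*exp(2*y)) dy.
Step 4. Integrate ∫(-y*exp(2*y)) dy by parts with u = y, dv = (-exp(2*y)) dy, so v = -exp(2*y)/2: now -y**2*log(y)/2 + y**2/4 - y*exp(2*y)/2 + ∫(exp(2*y)/2) dy.
Step 5. Evaluate the standard form: now -y**2*log(y)/2 + y**2/4 - y*exp(2*y)/2 + exp(2*y)/4.
Answer: -y**2*log(y)/2 + y**2/4 - y*exp(2*y)/2 + exp(2*y)/4.


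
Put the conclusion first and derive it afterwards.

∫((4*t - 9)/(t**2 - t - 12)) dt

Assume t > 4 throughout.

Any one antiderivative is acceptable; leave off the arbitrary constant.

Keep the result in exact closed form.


The answer is log(t - 4) + 3*log(t + 3).
Step 1. Decompose ∫((4*t - 9)/(t**2 - t - 12)) dt by partial fractions, (4*t - 9)/(t**2 - t - 12) = 3/(t + 3) + 1/(t - 4): now ∫(1/(t - 4)) dt + ∫(3/(t + 3)) dt.
Step 2. Evaluate the standard form [assuming t > 4]: now log(t - 4) + ∫(3/(t + 3)) dt.
Step 3. Evaluate the standard form [assuming t > -3]: now log(t - 4) + 3*log(t + 3).
Answer: log(t - 4) + 3*log(t + 3).


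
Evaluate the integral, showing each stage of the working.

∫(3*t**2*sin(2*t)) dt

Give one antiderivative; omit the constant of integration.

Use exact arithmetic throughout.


Step 1. Integrate ∫(3*t**2*sin(2*t)) dt by parts with u = t**2, dv = (3*sin(2*t)) dt, so v = -3*cos(2*t)/2: now -3*t**2*cos(2*t)/2 + ∫(3*t*cos(2*t)) dt.
Step 2. Integrate ∫(3*t*cos(2*t)) dt by parts with u = t, dv = (3*cos(2*t)) dt, so v = 3*sin(2*t)/2: now -3*t**2*cos(2*t)/2 + 3*t*sin(2*t)/2 + ∫(-3*sin(2*t)/2) dt.
Step 3. Evaluate the standard form: now -3*t**2*cos(2*t)/2 + 3*t*sin(2*t)/2 + 3*cos(2*t)/4.
Answer: -3*t**2*cos(2*t)/2 + 3*t*sin(2*t)/2 + 3*cos(2*t)/4.


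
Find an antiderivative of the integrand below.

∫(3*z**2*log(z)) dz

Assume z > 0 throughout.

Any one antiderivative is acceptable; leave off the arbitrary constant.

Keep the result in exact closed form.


Answer: z**3*log(z) - z**3/3.


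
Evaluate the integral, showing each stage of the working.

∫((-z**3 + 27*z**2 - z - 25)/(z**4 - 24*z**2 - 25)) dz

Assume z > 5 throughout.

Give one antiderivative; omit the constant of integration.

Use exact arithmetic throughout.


Step 1. Decompose ∫((-z**3 + 27*z**2 - z - 25)/(z**4 - 24*z**2 - 25)) dz by partial fractions, (-z**3 + 27*z**2 - z - 25)/(z**4 - 24*z**2 - 25) = 2/(z**2 + 1) - 3/(z + 5) + 2/(z - 5): now ∫(2/(z - 5)) dz + ∫(-3/(z + 5)) dz + ∫(2/(z**2 + 1)) dz.
Step 2. Evaluate the standard form [assuming z > -5]: now -3*log(z + 5) + ∫(2/(z - 5)) dz + ∫(2/(z**2 + 1)) dz.
Step 3. Evaluate the standard form [assuming z > 5]: now 2*log(z - 5) - 3*log(z + 5) + ∫(2/(z**2 + 1)) dz.
Step 4. Evaluate the standard form: now 2*log(z - 5) - 3*log(z + 5) + 2*atan(z).
Answer: 2*log(z - 5) - 3*log(z + 5) + 2*atan(z).


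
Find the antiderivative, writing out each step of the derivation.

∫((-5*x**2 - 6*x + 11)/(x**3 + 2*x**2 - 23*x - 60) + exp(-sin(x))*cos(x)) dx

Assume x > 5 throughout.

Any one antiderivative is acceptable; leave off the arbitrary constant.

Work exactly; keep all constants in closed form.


Step 1. Rewrite: now ∫((-5*x**2 - 6*x + 11)/(x**3 + 2*x**2 - 23*x - 60)) dx + ∫(exp(-sin(x))*cos(x)) dx.
Step 2. Decompose ∫((-5*x**2 - 6*x + 11)/(x**3 + 2*x**2 - 23*x - 60)) dx by partial fractions, (-5*x**2 - 6*x + 11)/(x**3 + 2*x**2 - 23*x - 60) = -5/(x + 4) + 2/(x + 3) - 2/(x - 5): now ∫(exp(-sin(x))*cos(x)) dx + ∫(-2/(x - 5)) dx + ∫(2/(x + 3)) dx + ∫(-5/(x + 4)) dx.
Step 3. Evaluate the standard form [assuming x > -4]: now -5*log(x + 4) + ∫(exp(-sin(x))*cos(x)) dx + ∫(-2/(x - 5)) dx + ∫(2/(x + 3)) dx.
Step 4. Evaluate the standard form [assuming x > -3]: now 2*log(x + 3) - 5*log(x + 4) + ∫(exp(-sin(x))*cos(x)) dx + ∫(-2/(x - 5)) dx.
Step 5. Evaluate the standard form [assuming x > 5]: now -2*log(x - 5) + 2*log(x + 3) - 5*log(x + 4) + ∫(exp(-sin(x))*cos(x)) dx.
Step 6. Substitute u = sin(x), turning ∫(exp(-sin(x))*cos(x)) dx into ∫(exp(-u)) du: now -2*log(x - 5) + 2*log(x + 3) - 5*log(x + 4) + ∫(exp(-u)) du.
Step 7. Evaluate the standard form: now -2*log(x - 5) + 2*log(x + 3) - 5*log(x + 4) - exp(-u).
Step 8. Substitute back u = sin(x): now -2*log(x - 5) + 2*log(x + 3) - 5*log(x + 4) - exp(-sin(x)).
Answer: -2*log(x - 5) + 2*log(x + 3) - 5*log(x + 4) - exp(-sin(x)).


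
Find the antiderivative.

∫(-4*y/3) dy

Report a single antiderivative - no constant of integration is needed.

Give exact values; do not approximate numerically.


Answer: -2*y**2/3.


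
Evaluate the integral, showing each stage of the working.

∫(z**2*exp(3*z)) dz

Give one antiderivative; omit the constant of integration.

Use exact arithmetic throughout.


Step 1. Integrate ∫(z**2*exp(3*z)) dz by parts with u = z**2, dv = (exp(3*z)) dz, so v = exp(3*z)/3: now z**2*exp(3*z)/3 + ∫(-2*z*exp(3*z)/3) dz.
Step 2. Integrate ∫(-2*z*exp(3*z)/3) dz by parts with u = z, dv = (-2*exp(3*z)/3) dz, so v = -2*exp(3*z)/9: now z**2*exp(3*z)/3 - 2*z*exp(3*z)/9 + ∫(2*exp(3*z)/9) dz.
Step 3. Evaluate the standard form: now z**2*exp(3*z)/3 - 2*z*exp(3*z)/9 + 2*exp(3*z)/27.
Answer: z**2*exp(3*z)/3 - 2*z*exp(3*z)/9 + 2*exp(3*z)/27.


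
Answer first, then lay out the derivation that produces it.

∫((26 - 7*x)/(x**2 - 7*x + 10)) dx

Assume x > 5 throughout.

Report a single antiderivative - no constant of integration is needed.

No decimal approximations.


The answer is -3*log(x - 5) - 4*log(x - 2).
Step 1. Decompose ∫((26 - 7*x)/(x**2 - 7*x + 10)) dx by partial fractions, (26 - 7*x)/(x**2 - 7*x + 10) = -4/(x - 2) - 3/(x - 5): now ∫(-3/(x - 5)) dx + ∫(-4/(x - 2)) dx.
Step 2. Evaluate the standard form [assuming x > 5]: now -3*log(x - 5) + ∫(-4/(x - 2)) dx.
Step 3. Evaluate the standard form [assuming x > 2]: now -3*log(x - 5) - 4*log(x - 2).
Answer: -3*log(x - 5) - 4*log(x - 2).


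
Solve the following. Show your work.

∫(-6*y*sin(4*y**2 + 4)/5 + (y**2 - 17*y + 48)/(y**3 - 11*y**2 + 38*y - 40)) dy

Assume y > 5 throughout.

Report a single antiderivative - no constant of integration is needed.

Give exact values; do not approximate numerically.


Step 1. Rewrite: now ∫(-6*y*sin(4*y**2 + 4)/5) dy + ∫((y**2 - 17*y + 48)/(y**3 - 11*y**2 + 38*y - 40)) dy.
Step 2. Substitute u = y**2 + 1, turning ∫(-6*y*sin(4*y**2 + 4)/5) dy into ∫(-3*sin(4*u)/5) du: now ∫((y**2 - 17*y + 48)/(y**3 - 11*y**2 + 38*y - 40)) dy + ∫(-3*sin(4*u)/5) du.
Step 3. Evaluate the standard form: now 3*cos(4*u)/20 + ∫((y**2 - 17*y + 48)/(y**3 - 11*y**2 + 38*y - 40)) dy.
Step 4. Substitute back u = y**2 + 1: now 3*cos(4*y**2 + 4)/20 + ∫((y**2 - 17*y + 48)/(y**3 - 11*y**2 + 38*y - 40)) dy.
Step 5. Decompose ∫((y**2 - 17*y + 48)/(y**3 - 11*y**2 + 38*y - 40)) dy by partial fractions, (y**2 - 17*y + 48)/(y**3 - 11*y**2 + 38*y - 40) = 3/(y - 2) + 2/(y - 4) - 4/(y - 5): now 3*cos(4*y**2 + 4)/20 + ∫(-4/(y - 5)) dy + ∫(2/(y - 4)) dy + ∫(3/(y - 2)) dy.
Step 6. Evaluate the standard form [assuming y > 4]: now 2*log(y - 4) + 3*cos(4*y**2 + 4)/20 + ∫(-4/(y - 5)) dy + ∫(3/(y - 2)) dy.
Step 7. Evaluate the standard form [assuming y > 5]: now -4*log(y - 5) + 2*log(y - 4) + 3*cos(4*y**2 + 4)/20 + ∫(3/(y - 2)) dy.
Step 8. Evaluate the standard form [assuming y > 2]: now -4*log(y - 5) + 2*log(y - 4) + 3*log(y - 2) + 3*cos(4*y**2 + 4)/20.
Answer: -4*log(y - 5) + 2*log(y - 4) + 3*log(y - 2) + 3*cos(4*y**2 + 4)/20.


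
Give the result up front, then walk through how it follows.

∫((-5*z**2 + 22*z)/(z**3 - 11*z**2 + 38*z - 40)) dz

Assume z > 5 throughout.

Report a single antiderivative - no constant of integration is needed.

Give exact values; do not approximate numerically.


The answer is -5*log(z - 5) - 4*log(z - 4) + 4*log(z - 2).
Step 1. Decompose ∫((-5*z**2 + 22*z)/(z**3 - 11*z**2 + 38*z - 40)) dz by partial fractions, (-5*z**2 + 22*z)/(z**3 - 11*z**2 + 38*z - 40) = 4/(z - 2) - 4/(z - 4) - 5/(z - 5): now ∫(-5/(z - 5)) dz + ∫(-4/(z - 4)) dz + ∫(4/(z - 2)) dz.
Step 2. Evaluate the standard form [assuming z > 5]: now -5*log(z - 5) + ∫(-4/(z - 4)) dz + ∫(4/(z - 2)) dz.
Step 3. Evaluate the standard form [assuming z > 4]: now -5*log(z - 5) - 4*log(z - 4) + ∫(4/(z - 2)) dz.
Step 4. Evaluate the standard form [assuming z > 2]: now -5*log(z - 5) - 4*log(z - 4) + 4*log(z - 2).
Answer: -5*log(z - 5) - 4*log(z - 4) + 4*log(z - 2).


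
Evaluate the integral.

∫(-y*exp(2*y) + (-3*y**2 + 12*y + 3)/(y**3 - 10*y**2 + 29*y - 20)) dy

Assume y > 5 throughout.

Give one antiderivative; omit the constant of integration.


Answer: -y*exp(2*y)/2 + exp(2*y)/4 - 3*log(y - 5) - log(y - 4) + log(y - 1).


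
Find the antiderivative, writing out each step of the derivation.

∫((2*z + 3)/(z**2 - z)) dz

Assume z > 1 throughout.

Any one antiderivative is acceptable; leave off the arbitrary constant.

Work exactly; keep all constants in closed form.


Step 1. Decompose ∫((2*z + 3)/(z**2 - z)) dz by partial fractions, (2*z + 3)/(z**2 - z) = 5/(z - 1) - 3/z: now ∫(-3/z) dz + ∫(5/(z - 1)) dz.
Step 2. Evaluate the standard form [assuming z > 1]: now 5*log(z - 1) + ∫(-3/z) dz.
Step 3. Evaluate the standard form [assuming z > 0]: now -3*log(z) + 5*log(z - 1).
Answer: -3*log(z) + 5*log(z - 1).


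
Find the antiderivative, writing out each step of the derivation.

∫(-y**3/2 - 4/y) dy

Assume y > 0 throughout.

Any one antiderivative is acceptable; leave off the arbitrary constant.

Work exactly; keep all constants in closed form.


Step 1. Rewrite: now ∫(-4/y) dy + ∫(-y**3/2) dy.
Step 2. Evaluate the standard form [assuming y > 0]: now -4*log(y) + ∫(-y**3/2) dy.
Step 3. Evaluate the standard form: now -y**4/8 - 4*log(y).
Answer: -y**4/8 - 4*log(y).


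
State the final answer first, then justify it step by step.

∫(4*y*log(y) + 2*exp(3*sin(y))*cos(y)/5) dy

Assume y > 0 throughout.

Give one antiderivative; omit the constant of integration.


The answer is 2*y**2*log(y) - y**2 + 2*exp(3*sin(y))/15.
Step 1. Rewrite: now ∫(4*y*log(y)) dy + ∫(2*exp(3*sin(y))*cos(y)/5) dy.
Step 2. Substitute u = sin(y), turning ∫(2*exp(3*sin(y))*cos(y)/5) dy into ∫(2*exp(3*u)/5) du: now ∫(4*y*log(y)) dy + ∫(2*exp(3*u)/5) du.
Step 3. Evaluate the standard form: now 2*exp(3*u)/15 + ∫(4*y*log(y)) dy.
Step 4. Substitute back u = sin(y): now 2*exp(3*sin(y))/15 + ∫(4*y*log(y)) dy.
Step 5. Integrate ∫(4*y*log(y)) dy by parts with u = log(y), dv = (4*y) dy, so v = 2*y**2 [assuming y > 0]: now 2*y**2*log(y) + 2*exp(3*sin(y))/15 + ∫(-2*y) dy.
Step 6. Evaluate the standard form: now 2*y**2*log(y) - y**2 + 2*exp(3*sin(y))/15.
Answer: 2*y**2*log(y) - y**2 + 2*exp(3*sin(y))/15.


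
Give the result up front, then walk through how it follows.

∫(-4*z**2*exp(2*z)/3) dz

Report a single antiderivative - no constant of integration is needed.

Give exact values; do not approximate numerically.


The answer is -2*z**2*exp(2*z)/3 + 2*z*exp(2*z)/3 - exp(2*z)/3.
Step 1. Integrate ∫(-4*z**2*exp(2*z)/3) dz by parts with u = z**2, dv = (-4*exp(2*z)/3) dz, so v = -2*exp(2*z)/3: now -2*z**2*exp(2*z)/3 + ∫(4*z*exp(2*z)/3) dz.
Step 2. Integrate ∫(4*z*exp(2*z)/3) dz by parts with u = z, dv = (4*exp(2*z)/3) dz, so v = 2*exp(2*z)/3: now -2*z**2*exp(2*z)/3 + 2*z*exp(2*z)/3 + ∫(-2*exp(2*z)/3) dz.
Step 3. Evaluate the standard form: now -2*z**2*exp(2*z)/3 + 2*z*exp(2*z)/3 - exp(2*z)/3.
Answer: -2*z**2*exp(2*z)/3 + 2*z*exp(2*z)/3 - exp(2*z)/3.


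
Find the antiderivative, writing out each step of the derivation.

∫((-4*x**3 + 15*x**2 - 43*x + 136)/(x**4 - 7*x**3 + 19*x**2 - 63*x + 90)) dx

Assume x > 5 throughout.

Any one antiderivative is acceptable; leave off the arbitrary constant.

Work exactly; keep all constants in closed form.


Step 1. Decompose ∫((-4*x**3 + 15*x**2 - 43*x + 136)/(x**4 - 7*x**3 + 19*x**2 - 63*x + 90)) dx by partial fractions, (-4*x**3 + 15*x**2 - 43*x + 136)/(x**4 - 7*x**3 + 19*x**2 - 63*x + 90) = 1/(x**2 + 9) - 2/(x - 2) - 2/(x - 5): now ∫(-2/(x - 5)) dx + ∫(-2/(x - 2)) dx + ∫(1/(x**2 + 9)) dx.
Step 2. Evaluate the standard form [assuming x > 2]: now -2*log(x - 2) + ∫(-2/(x - 5)) dx + ∫(1/(x**2 + 9)) dx.
Step 3. Evaluate the standard form [assuming x > 5]: now -2*log(x - 5) - 2*log(x - 2) + ∫(1/(x**2 + 9)) dx.
Step 4. Evaluate the standard form: now -2*log(x - 5) - 2*log(x - 2) + atan(x/3)/3.
Answer: -2*log(x - 5) - 2*log(x - 2) + atan(x/3)/3.


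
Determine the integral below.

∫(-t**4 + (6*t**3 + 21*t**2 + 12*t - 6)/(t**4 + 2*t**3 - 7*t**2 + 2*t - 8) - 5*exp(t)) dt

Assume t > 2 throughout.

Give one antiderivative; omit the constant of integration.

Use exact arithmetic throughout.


Answer: -t**5/5 - 5*exp(t) + 5*log(t - 2) + log(t + 4) + 3*atan(t).


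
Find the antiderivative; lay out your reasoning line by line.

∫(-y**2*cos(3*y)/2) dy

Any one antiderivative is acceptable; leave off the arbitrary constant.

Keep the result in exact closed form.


Step 1. Integrate ∫(-y**2*cos(3*y)/2) dy by parts with u = y**2, dv = (-cos(3*y)/2) dy, so v = -sin(3*y)/6: now -y**2*sin(3*y)/6 + ∫(y*sin(3*y)/3) dy.
Step 2. Integrate ∫(y*sin(3*y)/3) dy by parts with u = y, dv = (sin(3*y)/3) dy, so v = -cos(3*y)/9: now -y**2*sin(3*y)/6 - y*cos(3*y)/9 + ∫(cos(3*y)/9) dy.
Step 3. Evaluate the standard form: now -y**2*sin(3*y)/6 - y*cos(3*y)/9 + sin(3*y)/27.
Answer: -y**2*sin(3*y)/6 - y*cos(3*y)/9 + sin(3*y)/27.


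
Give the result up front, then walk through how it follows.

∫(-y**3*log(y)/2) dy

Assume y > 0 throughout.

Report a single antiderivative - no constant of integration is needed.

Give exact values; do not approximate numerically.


The answer is -y**4*log(y)/8 + y**4/32.
Step 1. Integrate ∫(-y**3*log(y)/2) dy by parts with u = log(y), dv = (-y**3/2) dy, so v = -y**4/8 [assuming y > 0]: now -y**4*log(y)/8 + ∫(y**3/8) dy.
Step 2. Evaluate the standard form: now -y**4*log(y)/8 + y**4/32.
Answer: -y**4*log(y)/8 + y**4/32.
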